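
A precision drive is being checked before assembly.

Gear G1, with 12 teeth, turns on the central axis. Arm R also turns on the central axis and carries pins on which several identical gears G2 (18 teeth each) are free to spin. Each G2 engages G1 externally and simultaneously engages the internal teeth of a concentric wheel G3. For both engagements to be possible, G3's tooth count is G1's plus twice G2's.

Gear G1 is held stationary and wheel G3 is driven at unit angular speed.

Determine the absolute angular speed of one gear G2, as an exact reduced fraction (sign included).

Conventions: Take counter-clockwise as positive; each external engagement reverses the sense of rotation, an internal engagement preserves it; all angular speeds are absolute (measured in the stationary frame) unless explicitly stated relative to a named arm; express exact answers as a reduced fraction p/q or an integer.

class = planetary set [G3 = 12+2·18 = 48; Willis about the carrier]
ring teeth: 12 + 2·18 = 48
12(ω_sun−ω_arm) = −48(ω_ring−ω_arm),  ω_sun = 0, ω_ring = 1
12(0−ω_arm) = −48(1−ω_arm)  ⇒  60·ω_arm = 48  ⇒  ω_arm = 4/5
sun–planet mesh: 12·(0−4/5) = −18·(ω_p−ω_arm)  ⇒  ω_p−ω_arm = 8/15
ω_p = 4/5 + 8/15 = 4/3
exact speed ratio = 4/3

4/3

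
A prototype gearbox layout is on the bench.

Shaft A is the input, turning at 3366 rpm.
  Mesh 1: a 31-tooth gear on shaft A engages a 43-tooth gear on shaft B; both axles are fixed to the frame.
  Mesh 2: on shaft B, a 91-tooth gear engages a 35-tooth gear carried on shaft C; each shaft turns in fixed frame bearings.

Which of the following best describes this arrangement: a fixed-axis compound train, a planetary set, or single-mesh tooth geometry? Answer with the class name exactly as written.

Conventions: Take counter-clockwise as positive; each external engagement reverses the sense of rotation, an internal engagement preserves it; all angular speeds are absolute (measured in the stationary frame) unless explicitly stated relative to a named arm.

fixed-axis compound train

topology: fixed-axis compound train — 2 meshes, A→C
classification: fixed-axis compound train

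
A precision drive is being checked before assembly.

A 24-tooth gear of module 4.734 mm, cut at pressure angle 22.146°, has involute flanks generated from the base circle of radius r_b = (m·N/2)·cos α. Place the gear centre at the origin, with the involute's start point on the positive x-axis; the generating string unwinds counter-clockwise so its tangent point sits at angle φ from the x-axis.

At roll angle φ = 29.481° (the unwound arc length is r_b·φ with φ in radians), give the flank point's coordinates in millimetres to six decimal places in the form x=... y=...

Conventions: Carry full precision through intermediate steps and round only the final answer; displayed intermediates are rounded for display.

x=59.128019 y=2.326603

topology: single-mesh involute geometry — m = 4.734, N = 24
pitch radius r_p = m·N/2 = 4.734·24/2 = 56.808000
base radius r_b = r_p·cos α = 56.808000·cos 22.146° = 52.617063
roll angle φ = 29.481° = 0.51454052 rad
x = r_b·(cos φ + φ·sin φ) = 59.128019
y = r_b·(sin φ − φ·cos φ) = 2.326603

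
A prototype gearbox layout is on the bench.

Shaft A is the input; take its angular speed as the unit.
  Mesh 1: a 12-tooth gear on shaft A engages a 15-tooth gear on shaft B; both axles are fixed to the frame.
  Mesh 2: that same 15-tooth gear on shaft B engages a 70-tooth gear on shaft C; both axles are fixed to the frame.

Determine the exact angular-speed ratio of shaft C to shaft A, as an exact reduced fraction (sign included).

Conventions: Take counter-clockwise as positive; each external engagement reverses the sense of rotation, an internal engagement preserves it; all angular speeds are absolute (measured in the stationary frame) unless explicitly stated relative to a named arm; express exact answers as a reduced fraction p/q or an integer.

6/35

class = fixed-axis compound train [2 meshes; 2 ratios multiply, 2 sense flips]
mesh 1 [12T→15T]: running ratio 4/5, sense −
mesh 2 [15T→70T]: running ratio 6/35, sense +
ω_out/ω_in = 6/35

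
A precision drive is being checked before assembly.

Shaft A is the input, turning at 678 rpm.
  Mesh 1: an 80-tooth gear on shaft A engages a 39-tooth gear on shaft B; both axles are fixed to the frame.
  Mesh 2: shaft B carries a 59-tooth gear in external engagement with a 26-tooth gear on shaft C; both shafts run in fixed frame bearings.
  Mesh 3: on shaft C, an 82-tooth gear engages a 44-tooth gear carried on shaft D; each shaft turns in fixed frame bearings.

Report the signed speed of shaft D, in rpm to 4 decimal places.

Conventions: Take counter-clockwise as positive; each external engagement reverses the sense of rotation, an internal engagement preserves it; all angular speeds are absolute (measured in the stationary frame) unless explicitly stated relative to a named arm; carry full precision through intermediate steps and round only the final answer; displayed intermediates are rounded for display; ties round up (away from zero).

-5881.5923 rpm

3-mesh fixed-axis compound train (all bearings frame-fixed)
mesh 1 [80T→39T]: ω = 678.0000×80/39 = 1390.7692 rpm, sense flips to −
mesh 2 [59T→26T]: ω = 1390.7692×59/26 = 3155.9763 rpm, sense flips to +
mesh 3 [82T→44T]: ω = 3155.9763×82/44 = 5881.5923 rpm, sense flips to −
signed output speed = -5881.5923 rpm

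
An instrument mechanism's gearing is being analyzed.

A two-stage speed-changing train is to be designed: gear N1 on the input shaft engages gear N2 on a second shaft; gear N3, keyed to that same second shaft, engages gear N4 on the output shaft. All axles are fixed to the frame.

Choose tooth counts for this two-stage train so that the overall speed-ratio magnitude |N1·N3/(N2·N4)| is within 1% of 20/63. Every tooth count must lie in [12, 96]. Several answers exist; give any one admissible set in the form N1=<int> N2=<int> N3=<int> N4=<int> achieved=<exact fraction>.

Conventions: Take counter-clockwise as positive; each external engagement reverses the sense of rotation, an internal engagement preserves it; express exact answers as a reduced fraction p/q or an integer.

topology: fixed-axis compound train — 2 stages, target 20/63
target = 20/63 in lowest terms: an exact hit needs N1·N3 = k·20 and N2·N4 = k·63 for one integer k, every count in [12, 96]; additionally prefer no 1:1 stage (N1 ≠ N2, N3 ≠ N4)
k = 1…8: no 1:1-free in-range split of k·20 and k·63 into factor pairs; take k = 9
k = 9: N1·N3 = 180 = 12·15, N2·N4 = 567 = 21·27
achieved = 12·15/(21·27) = 20/63; |achieved − target| = 0 ≤ 1/315 ✓

N1=12 N2=21 N3=15 N4=27 achieved=20/63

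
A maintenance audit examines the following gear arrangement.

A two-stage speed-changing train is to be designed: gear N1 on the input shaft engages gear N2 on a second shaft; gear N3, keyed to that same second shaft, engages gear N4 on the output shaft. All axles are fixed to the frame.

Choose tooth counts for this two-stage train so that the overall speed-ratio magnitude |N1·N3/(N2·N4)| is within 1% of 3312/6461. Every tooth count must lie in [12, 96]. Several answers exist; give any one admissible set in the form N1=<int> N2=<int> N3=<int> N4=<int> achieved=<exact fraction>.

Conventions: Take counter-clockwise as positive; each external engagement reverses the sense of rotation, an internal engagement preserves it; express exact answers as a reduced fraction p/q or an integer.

topology: fixed-axis compound train — 2 stages, target 3312/6461
target = 3312/6461 in lowest terms: an exact hit needs N1·N3 = k·3312 and N2·N4 = k·6461 for one integer k, every count in [12, 96]; additionally prefer no 1:1 stage (N1 ≠ N2, N3 ≠ N4)
k = 1: N1·N3 = 3312 = 36·92, N2·N4 = 6461 = 71·91
achieved = 36·92/(71·91) = 3312/6461; |achieved − target| = 0 ≤ 828/161525 ✓

N1=36 N2=71 N3=92 N4=91 achieved=3312/6461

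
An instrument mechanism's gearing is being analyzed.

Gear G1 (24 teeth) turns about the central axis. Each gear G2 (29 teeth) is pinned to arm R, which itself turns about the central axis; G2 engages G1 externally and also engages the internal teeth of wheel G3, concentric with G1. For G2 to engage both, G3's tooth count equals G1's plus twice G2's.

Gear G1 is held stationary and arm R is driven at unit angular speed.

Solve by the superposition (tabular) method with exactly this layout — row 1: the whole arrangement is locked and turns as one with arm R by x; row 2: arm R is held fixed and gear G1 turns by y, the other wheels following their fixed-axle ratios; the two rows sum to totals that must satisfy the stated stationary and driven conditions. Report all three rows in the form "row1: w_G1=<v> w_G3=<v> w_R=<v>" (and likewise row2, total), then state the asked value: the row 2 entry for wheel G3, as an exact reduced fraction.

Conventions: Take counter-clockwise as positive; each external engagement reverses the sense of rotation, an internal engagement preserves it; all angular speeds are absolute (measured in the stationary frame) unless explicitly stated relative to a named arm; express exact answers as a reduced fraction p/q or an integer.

row1: w_G1=1 w_G3=1 w_R=1
row2: w_G1=-1 w_G3=12/41 w_R=0
total: w_G1=0 w_G3=53/41 w_R=1
asked value: 12/41

class = planetary set [G3 = 24+2·29 = 82; Willis about the carrier]
row 1 — lock + rotate with arm: ω_sun = ω_ring = ω_arm = x
superposition row 2 [arm held]: sun y, ring −(24/82)·y, arm 0
boundary: total ω_sun = x + y = 0 and total ω_arm = x = 1  ⇒  y = -1, x = 1
row 2 ring = −(24/82)·(-1) = 12/41
totals (row 1 + row 2): sun 1 + (-1) = 0, ring 1 + 12/41 = 53/41, arm 1 + 0 = 1
asked cell (row2, ring) = 12/41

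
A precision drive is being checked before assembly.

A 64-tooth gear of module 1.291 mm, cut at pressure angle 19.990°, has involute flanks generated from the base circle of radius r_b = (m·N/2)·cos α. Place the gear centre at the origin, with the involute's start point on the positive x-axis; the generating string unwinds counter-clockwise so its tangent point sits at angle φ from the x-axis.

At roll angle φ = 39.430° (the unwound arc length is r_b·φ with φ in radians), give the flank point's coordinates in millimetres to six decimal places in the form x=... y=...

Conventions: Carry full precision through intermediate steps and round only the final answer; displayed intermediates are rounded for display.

x=46.956105 y=4.021348

single-mesh involute tooth geometry (64T wheel at module 1.291)
pitch radius r_p = m·N/2 = 1.291·64/2 = 41.312000
base radius r_b = r_p·cos α = 41.312000·cos 19.990° = 38.823047
roll angle φ = 39.430° = 0.68818332 rad
x = r_b·(cos φ + φ·sin φ) = 46.956105
y = r_b·(sin φ − φ·cos φ) = 4.021348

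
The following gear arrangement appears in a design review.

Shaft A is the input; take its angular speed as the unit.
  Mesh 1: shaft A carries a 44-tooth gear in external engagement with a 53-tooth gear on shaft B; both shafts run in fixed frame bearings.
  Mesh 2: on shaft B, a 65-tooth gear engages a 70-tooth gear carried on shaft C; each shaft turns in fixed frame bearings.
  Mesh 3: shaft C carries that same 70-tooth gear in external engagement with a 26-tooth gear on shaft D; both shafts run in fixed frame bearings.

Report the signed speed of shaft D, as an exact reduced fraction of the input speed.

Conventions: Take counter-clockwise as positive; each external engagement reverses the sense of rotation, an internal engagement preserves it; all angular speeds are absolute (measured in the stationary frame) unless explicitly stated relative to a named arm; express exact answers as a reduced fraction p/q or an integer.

-110/53

3-mesh fixed-axis compound train (all bearings frame-fixed)
mesh 1 [44T→53T]: |ω|/ω_in = 1×44/53 = 44/53, sense flips to −
mesh 2 [65T→70T]: |ω|/ω_in = (44/53)×65/70 = 286/371, sense flips to +
mesh 3 [70T→26T]: |ω|/ω_in = (286/371)×70/26 = 110/53, sense flips to −
signed output speed (× input speed) = -110/53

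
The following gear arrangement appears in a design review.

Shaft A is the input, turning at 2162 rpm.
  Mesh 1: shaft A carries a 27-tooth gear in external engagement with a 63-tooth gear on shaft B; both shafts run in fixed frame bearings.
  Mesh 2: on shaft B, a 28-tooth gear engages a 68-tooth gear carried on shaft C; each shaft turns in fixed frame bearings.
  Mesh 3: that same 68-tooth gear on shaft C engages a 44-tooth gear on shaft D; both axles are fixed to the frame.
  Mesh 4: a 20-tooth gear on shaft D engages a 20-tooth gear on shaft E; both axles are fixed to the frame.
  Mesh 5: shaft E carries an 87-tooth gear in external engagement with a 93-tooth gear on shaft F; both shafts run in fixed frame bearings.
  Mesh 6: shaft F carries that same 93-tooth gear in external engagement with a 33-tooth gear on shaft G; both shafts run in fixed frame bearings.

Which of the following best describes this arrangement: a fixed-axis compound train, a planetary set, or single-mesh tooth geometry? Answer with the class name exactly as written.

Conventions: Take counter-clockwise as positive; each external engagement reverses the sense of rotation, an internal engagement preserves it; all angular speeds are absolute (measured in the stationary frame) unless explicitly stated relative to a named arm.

6-mesh fixed-axis compound train (all bearings frame-fixed)
classification: fixed-axis compound train

fixed-axis compound train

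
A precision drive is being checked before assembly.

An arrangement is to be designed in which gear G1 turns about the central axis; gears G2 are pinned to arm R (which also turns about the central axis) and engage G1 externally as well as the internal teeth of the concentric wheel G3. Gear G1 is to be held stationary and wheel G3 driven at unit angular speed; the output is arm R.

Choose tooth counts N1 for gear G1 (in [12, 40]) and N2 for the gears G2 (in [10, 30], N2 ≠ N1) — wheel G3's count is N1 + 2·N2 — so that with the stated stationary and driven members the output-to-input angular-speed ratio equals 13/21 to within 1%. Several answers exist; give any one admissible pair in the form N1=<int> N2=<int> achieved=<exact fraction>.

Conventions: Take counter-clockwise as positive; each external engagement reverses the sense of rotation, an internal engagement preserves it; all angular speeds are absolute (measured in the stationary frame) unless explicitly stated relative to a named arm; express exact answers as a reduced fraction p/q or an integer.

planetary set to be sized for 13/21 (Willis relation)
Willis with ω_sun = 0: ω_arm/ω_ring = N3/(N1+N3); set equal to 13/21  ⇒  N3/N1 = (13/21)/(1 − 13/21) = 13/8
N3 = N1 + 2·N2  ⇒  N2/N1 = (N3/N1 − 1)/2 = (13/8 − 1)/2 = 5/16
smallest multiple with N1 ≥ 12 and N2 ≥ 10: k = 2  ⇒  N1 = 2·16 = 32, N2 = 2·5 = 10 (N1 ≤ 40, N2 ≤ 30, N2 ≠ N1 ✓), N3 = 32 + 2·10 = 52
check: N3/(N1+N3) with N1 = 32, N3 = 52 gives 13/21; |achieved − target| = 0 ≤ 13/2100 ✓

N1=32 N2=10 achieved=13/21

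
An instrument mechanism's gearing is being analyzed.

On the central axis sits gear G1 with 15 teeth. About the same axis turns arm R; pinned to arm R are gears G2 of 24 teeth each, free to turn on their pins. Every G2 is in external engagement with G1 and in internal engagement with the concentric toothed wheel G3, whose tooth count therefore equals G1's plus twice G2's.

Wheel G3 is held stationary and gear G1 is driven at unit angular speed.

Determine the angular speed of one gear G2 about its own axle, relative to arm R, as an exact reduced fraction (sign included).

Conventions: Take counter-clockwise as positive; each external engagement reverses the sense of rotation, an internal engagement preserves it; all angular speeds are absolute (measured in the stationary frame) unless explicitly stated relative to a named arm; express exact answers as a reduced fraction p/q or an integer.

planetary set (15T centre, 24T on arm, 63T internal) — Willis relation
ring teeth: 15 + 2·24 = 63
15(ω_sun−ω_arm) = −63(ω_ring−ω_arm),  ω_ring = 0, ω_sun = 1
15(1−ω_arm) = −63(0−ω_arm)  ⇒  78·ω_arm = 15  ⇒  ω_arm = 5/26
sun–planet mesh: 15·(1−5/26) = −24·(ω_p−ω_arm)  ⇒  ω_p−ω_arm = -105/208
exact speed ratio = -105/208

-105/208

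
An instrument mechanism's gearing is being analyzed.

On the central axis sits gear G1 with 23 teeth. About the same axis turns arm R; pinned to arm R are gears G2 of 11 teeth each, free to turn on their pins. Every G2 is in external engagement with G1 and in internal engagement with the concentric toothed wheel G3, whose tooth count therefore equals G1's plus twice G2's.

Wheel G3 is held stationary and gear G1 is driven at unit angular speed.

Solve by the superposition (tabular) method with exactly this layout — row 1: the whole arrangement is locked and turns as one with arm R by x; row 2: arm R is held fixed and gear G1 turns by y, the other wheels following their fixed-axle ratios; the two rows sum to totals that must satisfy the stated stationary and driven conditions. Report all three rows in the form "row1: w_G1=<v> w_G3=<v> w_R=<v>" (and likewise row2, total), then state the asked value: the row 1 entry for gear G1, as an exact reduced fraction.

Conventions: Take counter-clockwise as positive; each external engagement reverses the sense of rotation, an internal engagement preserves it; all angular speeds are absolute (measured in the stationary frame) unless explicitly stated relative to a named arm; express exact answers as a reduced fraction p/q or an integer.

planetary set (23T centre, 11T on arm, 45T internal) — Willis relation
superposition row 1 [locked train]: every member turns x
superposition row 2 [arm held]: sun y, ring −(23/45)·y, arm 0
boundary: total ω_ring = x − (23/45)·y = 0 and total ω_sun = x + y = 1  ⇒  y = 45/68, x = 23/68
row 2 ring = −(23/45)·45/68 = -23/68
totals (row 1 + row 2): sun 23/68 + 45/68 = 1, ring 23/68 + (-23/68) = 0, arm 23/68 + 0 = 23/68
asked cell (row1, sun) = 23/68

row1: w_G1=23/68 w_G3=23/68 w_R=23/68
row2: w_G1=45/68 w_G3=-23/68 w_R=0
total: w_G1=1 w_G3=0 w_R=23/68
asked value: 23/68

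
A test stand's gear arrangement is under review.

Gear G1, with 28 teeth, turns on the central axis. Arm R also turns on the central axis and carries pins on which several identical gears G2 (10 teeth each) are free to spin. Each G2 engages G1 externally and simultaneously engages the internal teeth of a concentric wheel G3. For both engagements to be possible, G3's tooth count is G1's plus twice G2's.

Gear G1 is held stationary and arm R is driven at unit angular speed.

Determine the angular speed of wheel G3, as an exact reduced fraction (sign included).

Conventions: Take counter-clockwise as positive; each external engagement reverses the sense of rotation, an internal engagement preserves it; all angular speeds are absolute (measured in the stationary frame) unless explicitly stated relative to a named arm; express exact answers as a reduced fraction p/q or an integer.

topology: planetary set — G1 28T / G2 10T / G3 48T, arm = carrier (Willis)
ring teeth: 28 + 2·10 = 48
28(ω_sun−ω_arm) = −48(ω_ring−ω_arm),  ω_sun = 0, ω_arm = 1
ω_ring = 1 − (28/48)(0−1) = 19/12
exact speed ratio = 19/12

19/12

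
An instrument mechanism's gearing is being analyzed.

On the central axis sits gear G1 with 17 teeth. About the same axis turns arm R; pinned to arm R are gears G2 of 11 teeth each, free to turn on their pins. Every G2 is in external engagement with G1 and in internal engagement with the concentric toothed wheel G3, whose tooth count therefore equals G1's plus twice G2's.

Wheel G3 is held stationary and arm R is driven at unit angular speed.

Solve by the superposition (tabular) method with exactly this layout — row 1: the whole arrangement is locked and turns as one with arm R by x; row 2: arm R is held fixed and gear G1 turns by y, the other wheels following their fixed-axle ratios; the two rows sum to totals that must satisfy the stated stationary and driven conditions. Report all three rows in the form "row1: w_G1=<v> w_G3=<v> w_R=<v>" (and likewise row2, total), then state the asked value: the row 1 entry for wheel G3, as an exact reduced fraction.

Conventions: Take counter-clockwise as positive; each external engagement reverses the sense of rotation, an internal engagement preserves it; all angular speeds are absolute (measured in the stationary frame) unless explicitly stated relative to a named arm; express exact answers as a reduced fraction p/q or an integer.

row1: w_G1=1 w_G3=1 w_R=1
row2: w_G1=39/17 w_G3=-1 w_R=0
total: w_G1=56/17 w_G3=0 w_R=1
asked value: 1

planetary set (17T centre, 11T on arm, 39T internal) — Willis relation
superposition row 1 [locked train]: every member turns x
row 2 — arm fixed, fixed-axis ratios: sun y, ring −(17/39)·y, arm 0
boundary: total ω_ring = x − (17/39)·y = 0 and total ω_arm = x = 1  ⇒  y = 39/17, x = 1
row 2 ring = −(17/39)·39/17 = -1
totals (row 1 + row 2): sun 1 + 39/17 = 56/17, ring 1 + (-1) = 0, arm 1 + 0 = 1
asked cell (row1, ring) = 1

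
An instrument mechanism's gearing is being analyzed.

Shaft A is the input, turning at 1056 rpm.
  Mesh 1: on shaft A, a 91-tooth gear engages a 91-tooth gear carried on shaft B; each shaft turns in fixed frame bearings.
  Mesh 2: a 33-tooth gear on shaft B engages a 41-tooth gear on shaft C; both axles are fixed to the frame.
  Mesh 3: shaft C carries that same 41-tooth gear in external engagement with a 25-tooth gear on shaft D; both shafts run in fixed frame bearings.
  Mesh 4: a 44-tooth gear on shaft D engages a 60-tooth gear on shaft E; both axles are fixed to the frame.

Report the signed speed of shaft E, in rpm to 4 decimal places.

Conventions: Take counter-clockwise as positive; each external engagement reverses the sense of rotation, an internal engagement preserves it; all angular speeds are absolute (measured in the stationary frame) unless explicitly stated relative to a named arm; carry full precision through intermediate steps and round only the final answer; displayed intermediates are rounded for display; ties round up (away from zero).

+1022.2080 rpm

class = fixed-axis compound train [4 meshes; 4 ratios multiply, 4 sense flips]
mesh 1 [91T→91T]: ω = 1056.0000×91/91 = 1056.0000 rpm, sense flips to −
mesh 2 [33T→41T]: ω = 1056.0000×33/41 = 849.9512 rpm, sense flips to +
mesh 3 [41T→25T]: ω = 849.9512×41/25 = 1393.9200 rpm, sense flips to −
mesh 4 [44T→60T]: ω = 1393.9200×44/60 = 1022.2080 rpm, sense flips to +
signed output speed = +1022.2080 rpm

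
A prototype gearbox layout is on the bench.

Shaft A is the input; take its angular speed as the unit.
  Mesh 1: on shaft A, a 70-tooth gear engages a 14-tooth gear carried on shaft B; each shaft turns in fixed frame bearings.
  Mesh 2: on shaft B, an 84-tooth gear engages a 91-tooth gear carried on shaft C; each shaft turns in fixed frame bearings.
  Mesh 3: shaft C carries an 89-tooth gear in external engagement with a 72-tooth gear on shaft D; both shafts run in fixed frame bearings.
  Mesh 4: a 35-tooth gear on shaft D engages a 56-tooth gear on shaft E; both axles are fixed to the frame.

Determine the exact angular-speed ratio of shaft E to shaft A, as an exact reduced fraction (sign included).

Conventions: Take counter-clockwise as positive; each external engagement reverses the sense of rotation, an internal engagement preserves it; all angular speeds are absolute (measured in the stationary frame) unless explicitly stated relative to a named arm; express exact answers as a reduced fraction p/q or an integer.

class = fixed-axis compound train [4 meshes; 4 ratios multiply, 4 sense flips]
mesh 1 [70T→14T]: running ratio 5, sense −
mesh 2 [84T→91T]: running ratio 60/13, sense +
mesh 3 [89T→72T]: running ratio 445/78, sense −
mesh 4 [35T→56T]: running ratio 2225/624, sense +
ω_out/ω_in = 2225/624

2225/624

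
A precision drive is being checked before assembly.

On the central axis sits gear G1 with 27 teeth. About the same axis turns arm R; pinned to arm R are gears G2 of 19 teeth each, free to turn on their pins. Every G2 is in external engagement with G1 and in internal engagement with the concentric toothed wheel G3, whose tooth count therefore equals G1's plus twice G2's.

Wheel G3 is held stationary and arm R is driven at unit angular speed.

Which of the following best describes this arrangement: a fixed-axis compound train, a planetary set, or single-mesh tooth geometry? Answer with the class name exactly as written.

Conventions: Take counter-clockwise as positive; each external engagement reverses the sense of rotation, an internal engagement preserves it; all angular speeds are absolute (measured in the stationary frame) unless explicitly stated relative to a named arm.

planetary set

planetary set (27T centre, 19T on arm, 65T internal) — Willis relation
classification: planetary set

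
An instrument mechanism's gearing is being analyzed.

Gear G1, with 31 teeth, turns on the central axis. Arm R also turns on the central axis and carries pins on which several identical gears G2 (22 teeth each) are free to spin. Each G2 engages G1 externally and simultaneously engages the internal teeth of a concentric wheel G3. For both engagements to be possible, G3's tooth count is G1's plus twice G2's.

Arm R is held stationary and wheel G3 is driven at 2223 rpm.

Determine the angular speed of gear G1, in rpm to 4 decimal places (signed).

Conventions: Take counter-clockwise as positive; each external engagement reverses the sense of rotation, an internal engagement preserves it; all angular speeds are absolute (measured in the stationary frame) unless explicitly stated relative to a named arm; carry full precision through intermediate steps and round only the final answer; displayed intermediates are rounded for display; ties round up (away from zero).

-5378.2258 rpm

recognized (axles ride arm R): planetary set, 31/22/75 teeth
normalise by the input: solve with ω_ring = 1, then scale by 2223 rpm
ring teeth: 31 + 2·22 = 75
31(ω_sun−ω_arm) = −75(ω_ring−ω_arm),  ω_arm = 0, ω_ring = 1
ω_sun = 0 − (75/31)(1−0) = -75/31
scale: ω_sun = -75/31 × 2223 rpm = -5378.2258 rpm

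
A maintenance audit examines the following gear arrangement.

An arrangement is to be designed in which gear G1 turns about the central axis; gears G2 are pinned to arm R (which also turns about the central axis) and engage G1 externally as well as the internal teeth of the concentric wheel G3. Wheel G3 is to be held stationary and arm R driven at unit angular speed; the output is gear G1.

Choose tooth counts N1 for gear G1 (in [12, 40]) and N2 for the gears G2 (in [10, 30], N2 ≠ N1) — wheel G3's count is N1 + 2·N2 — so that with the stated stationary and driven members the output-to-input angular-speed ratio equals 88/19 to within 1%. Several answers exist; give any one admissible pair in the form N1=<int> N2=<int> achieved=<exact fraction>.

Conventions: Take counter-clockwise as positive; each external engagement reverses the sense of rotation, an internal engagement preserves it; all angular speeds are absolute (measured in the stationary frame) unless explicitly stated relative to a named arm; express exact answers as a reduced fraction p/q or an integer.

topology: planetary set — design target 88/19, arm = carrier (Willis)
Willis with ω_ring = 0: ω_sun/ω_arm = (N1+N3)/N1; set equal to 88/19  ⇒  N3/N1 = 88/19 − 1 = 69/19
N3 = N1 + 2·N2  ⇒  N2/N1 = (N3/N1 − 1)/2 = (69/19 − 1)/2 = 25/19
smallest multiple with N1 ≥ 12 and N2 ≥ 10: k = 1  ⇒  N1 = 1·19 = 19, N2 = 1·25 = 25 (N1 ≤ 40, N2 ≤ 30, N2 ≠ N1 ✓), N3 = 19 + 2·25 = 69
check: (N1+N3)/N1 with N1 = 19, N3 = 69 gives 88/19; |achieved − target| = 0 ≤ 22/475 ✓

N1=19 N2=25 achieved=88/19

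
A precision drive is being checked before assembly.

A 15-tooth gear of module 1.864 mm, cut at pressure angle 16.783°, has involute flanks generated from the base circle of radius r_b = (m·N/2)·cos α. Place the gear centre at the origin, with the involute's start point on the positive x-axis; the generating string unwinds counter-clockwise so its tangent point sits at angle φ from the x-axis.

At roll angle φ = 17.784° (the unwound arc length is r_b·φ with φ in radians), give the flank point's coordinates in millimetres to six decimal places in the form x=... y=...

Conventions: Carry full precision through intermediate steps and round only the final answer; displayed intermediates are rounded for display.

topology: single-mesh involute geometry — m = 1.864, N = 15
pitch radius r_p = m·N/2 = 1.864·15/2 = 13.980000
base radius r_b = r_p·cos α = 13.980000·cos 16.783° = 13.384525
roll angle φ = 17.784° = 0.31038935 rad
x = r_b·(cos φ + φ·sin φ) = 14.013822
y = r_b·(sin φ − φ·cos φ) = 0.132133

x=14.013822 y=0.132133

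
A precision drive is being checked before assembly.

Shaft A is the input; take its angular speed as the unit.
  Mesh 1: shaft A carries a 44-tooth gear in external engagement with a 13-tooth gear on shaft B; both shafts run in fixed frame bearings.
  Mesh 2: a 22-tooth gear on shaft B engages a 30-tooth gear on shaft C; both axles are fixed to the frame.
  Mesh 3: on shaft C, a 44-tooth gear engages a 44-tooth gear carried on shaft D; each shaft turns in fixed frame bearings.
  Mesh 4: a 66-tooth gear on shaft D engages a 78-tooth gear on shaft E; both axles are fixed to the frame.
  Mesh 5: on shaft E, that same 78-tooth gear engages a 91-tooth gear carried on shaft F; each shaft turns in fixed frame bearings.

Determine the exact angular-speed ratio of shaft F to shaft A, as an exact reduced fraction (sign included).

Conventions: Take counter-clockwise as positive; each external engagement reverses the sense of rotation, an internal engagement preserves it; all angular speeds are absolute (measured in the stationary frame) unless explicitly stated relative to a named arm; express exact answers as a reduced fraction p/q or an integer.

-10648/5915

class = fixed-axis compound train [5 meshes; 5 ratios multiply, 5 sense flips]
mesh 1 [44T→13T]: running ratio 44/13, sense −
mesh 2 [22T→30T]: running ratio 484/195, sense +
mesh 3 [44T→44T]: running ratio 484/195, sense −
mesh 4 [66T→78T]: running ratio 5324/2535, sense +
mesh 5 [78T→91T]: running ratio 10648/5915, sense −
ω_out/ω_in = -10648/5915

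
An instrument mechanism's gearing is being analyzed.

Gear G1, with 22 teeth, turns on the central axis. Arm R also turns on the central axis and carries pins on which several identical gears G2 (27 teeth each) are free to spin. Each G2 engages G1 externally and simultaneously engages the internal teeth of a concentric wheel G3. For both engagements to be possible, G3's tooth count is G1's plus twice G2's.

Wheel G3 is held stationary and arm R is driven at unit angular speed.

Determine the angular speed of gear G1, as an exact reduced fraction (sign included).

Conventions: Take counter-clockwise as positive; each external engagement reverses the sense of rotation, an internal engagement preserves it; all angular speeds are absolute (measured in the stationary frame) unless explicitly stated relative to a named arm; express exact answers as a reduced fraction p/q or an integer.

49/11

planetary set (22T centre, 27T on arm, 76T internal) — Willis relation
ring teeth: 22 + 2·27 = 76
22(ω_sun−ω_arm) = −76(ω_ring−ω_arm),  ω_ring = 0, ω_arm = 1
ω_sun = 1 − (76/22)(0−1) = 49/11
exact speed ratio = 49/11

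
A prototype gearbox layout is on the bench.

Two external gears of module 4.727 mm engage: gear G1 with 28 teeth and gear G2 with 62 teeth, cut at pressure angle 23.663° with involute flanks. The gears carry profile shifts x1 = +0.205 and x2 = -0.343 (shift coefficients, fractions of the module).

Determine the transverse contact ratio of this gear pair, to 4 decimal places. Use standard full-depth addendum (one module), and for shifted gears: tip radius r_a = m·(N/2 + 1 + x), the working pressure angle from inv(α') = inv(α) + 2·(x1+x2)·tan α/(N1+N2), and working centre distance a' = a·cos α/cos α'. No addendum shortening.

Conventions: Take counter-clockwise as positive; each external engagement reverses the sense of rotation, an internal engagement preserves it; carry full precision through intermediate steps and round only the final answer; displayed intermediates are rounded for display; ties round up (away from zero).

1.5494

single-mesh involute tooth geometry (28T engaging 62T at module 4.727)
base radii: r_b1 = 60.613884, r_b2 = 134.216458
tip radii: r_a1 = 71.874035, r_a2 = 149.642639
inv(α') = inv(23.663°) + 2·(+0.205-0.343)·tan α/(28+62) = 0.02385825  ⇒  α' = 23.25416°
a' = a·cos α / cos α' = 212.7150·cos 23.663°/cos 23.25416° = 212.057334
action lengths: √(r_a1²−r_b1²) = 38.624267, √(r_a2²−r_b2²) = 66.172970
base pitch p_b = π·m·cos α = 13.601724
CR = (38.624267 + 66.172970 − 212.057334·sin 23.25416°)/13.601724 = 1.549419
contact ratio ≈ 1.5494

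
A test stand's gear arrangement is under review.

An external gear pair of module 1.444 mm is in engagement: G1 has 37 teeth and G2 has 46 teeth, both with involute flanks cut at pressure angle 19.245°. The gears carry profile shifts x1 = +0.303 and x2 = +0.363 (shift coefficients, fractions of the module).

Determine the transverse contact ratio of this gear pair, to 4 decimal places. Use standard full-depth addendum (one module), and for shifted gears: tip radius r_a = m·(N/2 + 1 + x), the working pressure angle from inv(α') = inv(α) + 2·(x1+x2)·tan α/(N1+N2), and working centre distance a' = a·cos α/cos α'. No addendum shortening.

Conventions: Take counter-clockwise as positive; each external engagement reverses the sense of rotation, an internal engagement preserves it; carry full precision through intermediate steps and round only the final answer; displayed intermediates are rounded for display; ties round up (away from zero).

1.6509

recognized (one external pair, fixed centres): single-mesh tooth geometry, m = 1.444, N1 = 37, N2 = 46
base radii: r_b1 = 25.221163, r_b2 = 31.356040
tip radii: r_a1 = 28.595532, r_a2 = 35.180172
inv(α') = inv(19.245°) + 2·(+0.303+0.363)·tan α/(37+46) = 0.01883182  ⇒  α' = 21.56152°
a' = a·cos α / cos α' = 59.9260·cos 19.245°/cos 21.56152° = 60.834165
action lengths: √(r_a1²−r_b1²) = 13.475808, √(r_a2²−r_b2²) = 15.951278
base pitch p_b = π·m·cos α = 4.282952
CR = (13.475808 + 15.951278 − 60.834165·sin 21.56152°)/4.282952 = 1.650854
contact ratio ≈ 1.6509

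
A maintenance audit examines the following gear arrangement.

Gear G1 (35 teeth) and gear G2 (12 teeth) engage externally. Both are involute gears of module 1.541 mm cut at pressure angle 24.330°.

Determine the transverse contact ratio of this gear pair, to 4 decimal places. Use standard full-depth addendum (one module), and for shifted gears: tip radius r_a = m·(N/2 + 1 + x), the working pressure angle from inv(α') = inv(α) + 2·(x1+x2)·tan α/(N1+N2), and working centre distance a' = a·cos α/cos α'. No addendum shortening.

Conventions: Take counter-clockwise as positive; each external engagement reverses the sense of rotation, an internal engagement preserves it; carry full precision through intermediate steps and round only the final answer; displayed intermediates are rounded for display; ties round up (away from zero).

recognized (one external pair, fixed centres): single-mesh tooth geometry, m = 1.541, N1 = 35, N2 = 12
base radii: r_b1 = 24.572454, r_b2 = 8.424841
tip radii: r_a1 = 28.508500, r_a2 = 10.787000
no profile shift: α' = α, a' = a
action lengths: √(r_a1²−r_b1²) = 14.454379, √(r_a2²−r_b2²) = 6.736573
base pitch p_b = π·m·cos α = 4.411237
CR = (14.454379 + 6.736573 − 36.213500·sin 24.33000°)/4.411237 = 1.421664
contact ratio ≈ 1.4217

1.4217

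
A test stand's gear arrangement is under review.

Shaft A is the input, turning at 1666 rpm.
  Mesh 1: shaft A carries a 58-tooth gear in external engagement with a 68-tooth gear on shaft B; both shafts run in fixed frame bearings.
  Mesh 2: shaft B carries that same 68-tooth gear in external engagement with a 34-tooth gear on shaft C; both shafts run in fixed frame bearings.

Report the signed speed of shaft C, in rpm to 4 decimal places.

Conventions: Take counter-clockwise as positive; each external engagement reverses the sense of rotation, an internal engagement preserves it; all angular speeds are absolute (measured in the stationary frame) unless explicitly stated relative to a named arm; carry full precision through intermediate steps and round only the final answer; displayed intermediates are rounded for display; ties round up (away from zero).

+2842.0000 rpm

recognized (3 fixed axles, 2 meshes): fixed-axis compound train
mesh 1 [58T→68T]: ω = 1666.0000×58/68 = 1421.0000 rpm, sense flips to −
mesh 2 [68T→34T]: ω = 1421.0000×68/34 = 2842.0000 rpm, sense flips to +
signed output speed = +2842.0000 rpm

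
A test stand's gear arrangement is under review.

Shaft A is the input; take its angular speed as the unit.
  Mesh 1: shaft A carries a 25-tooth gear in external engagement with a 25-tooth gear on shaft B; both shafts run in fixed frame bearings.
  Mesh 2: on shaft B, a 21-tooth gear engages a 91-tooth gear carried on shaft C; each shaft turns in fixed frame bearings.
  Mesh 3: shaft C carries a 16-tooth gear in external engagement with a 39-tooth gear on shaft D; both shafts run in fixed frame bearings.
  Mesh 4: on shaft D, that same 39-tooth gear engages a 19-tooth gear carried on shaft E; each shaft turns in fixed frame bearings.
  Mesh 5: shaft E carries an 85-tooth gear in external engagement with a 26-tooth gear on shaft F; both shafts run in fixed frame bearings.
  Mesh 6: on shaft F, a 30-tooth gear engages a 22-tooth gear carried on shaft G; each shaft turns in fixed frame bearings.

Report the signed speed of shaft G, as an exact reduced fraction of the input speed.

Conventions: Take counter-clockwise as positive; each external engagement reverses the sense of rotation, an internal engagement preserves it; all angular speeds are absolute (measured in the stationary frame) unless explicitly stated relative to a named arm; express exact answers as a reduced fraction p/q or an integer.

6-mesh fixed-axis compound train (all bearings frame-fixed)
mesh 1 [25T→25T]: |ω|/ω_in = 1×25/25 = 1, sense flips to −
mesh 2 [21T→91T]: |ω|/ω_in = 1×21/91 = 3/13, sense flips to +
mesh 3 [16T→39T]: |ω|/ω_in = (3/13)×16/39 = 16/169, sense flips to −
mesh 4 [39T→19T]: |ω|/ω_in = (16/169)×39/19 = 48/247, sense flips to +
mesh 5 [85T→26T]: |ω|/ω_in = (48/247)×85/26 = 2040/3211, sense flips to −
mesh 6 [30T→22T]: |ω|/ω_in = (2040/3211)×30/22 = 30600/35321, sense flips to +
signed output speed (× input speed) = 30600/35321

30600/35321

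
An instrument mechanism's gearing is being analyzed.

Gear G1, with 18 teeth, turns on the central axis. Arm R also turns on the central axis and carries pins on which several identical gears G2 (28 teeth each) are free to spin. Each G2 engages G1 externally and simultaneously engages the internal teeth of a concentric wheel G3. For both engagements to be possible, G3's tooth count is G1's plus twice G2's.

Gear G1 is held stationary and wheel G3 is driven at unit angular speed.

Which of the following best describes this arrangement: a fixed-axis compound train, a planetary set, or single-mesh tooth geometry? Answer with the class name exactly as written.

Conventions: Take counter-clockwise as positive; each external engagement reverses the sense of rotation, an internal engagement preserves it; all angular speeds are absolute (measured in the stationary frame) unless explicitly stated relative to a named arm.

planetary set

topology: planetary set — G1 18T / G2 28T / G3 74T, arm = carrier (Willis)
classification: planetary set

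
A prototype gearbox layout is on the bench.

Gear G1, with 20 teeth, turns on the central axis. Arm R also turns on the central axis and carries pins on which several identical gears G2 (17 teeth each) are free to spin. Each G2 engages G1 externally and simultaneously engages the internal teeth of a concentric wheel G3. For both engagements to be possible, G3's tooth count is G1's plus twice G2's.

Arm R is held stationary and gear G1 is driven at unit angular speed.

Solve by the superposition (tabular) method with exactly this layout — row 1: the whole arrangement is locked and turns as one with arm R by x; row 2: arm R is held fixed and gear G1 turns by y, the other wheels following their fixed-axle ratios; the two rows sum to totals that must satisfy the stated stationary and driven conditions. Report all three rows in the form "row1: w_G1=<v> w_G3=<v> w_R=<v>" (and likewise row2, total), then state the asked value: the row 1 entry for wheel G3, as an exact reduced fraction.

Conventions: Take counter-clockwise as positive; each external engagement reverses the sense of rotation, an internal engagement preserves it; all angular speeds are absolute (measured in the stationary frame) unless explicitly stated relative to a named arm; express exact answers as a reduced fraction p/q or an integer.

row1: w_G1=0 w_G3=0 w_R=0
row2: w_G1=1 w_G3=-10/27 w_R=0
total: w_G1=1 w_G3=-10/27 w_R=0
asked value: 0

planetary set (20T centre, 17T on arm, 54T internal) — Willis relation
row 1 — lock + rotate with arm: ω_sun = ω_ring = ω_arm = x
row 2 — arm fixed, fixed-axis ratios: sun y, ring −(20/54)·y, arm 0
boundary: total ω_arm = x = 0 and total ω_sun = x + y = 1  ⇒  y = 1, x = 0
row 2 ring = −(20/54)·1 = -10/27
totals (row 1 + row 2): sun 0 + 1 = 1, ring 0 + (-10/27) = -10/27, arm 0 + 0 = 0
asked cell (row1, ring) = 0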